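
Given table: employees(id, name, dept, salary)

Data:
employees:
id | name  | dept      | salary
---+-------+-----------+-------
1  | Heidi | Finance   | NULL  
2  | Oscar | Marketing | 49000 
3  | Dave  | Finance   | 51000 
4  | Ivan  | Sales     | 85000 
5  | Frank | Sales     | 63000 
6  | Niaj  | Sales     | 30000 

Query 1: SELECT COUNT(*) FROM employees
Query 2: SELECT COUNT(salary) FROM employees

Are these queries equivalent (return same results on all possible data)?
No, not equivalent

Query 1 returns: [(6,)]
Query 2 returns: [(5,)]

Reason: COUNT(*) includes NULLs, COUNT(column) excludes them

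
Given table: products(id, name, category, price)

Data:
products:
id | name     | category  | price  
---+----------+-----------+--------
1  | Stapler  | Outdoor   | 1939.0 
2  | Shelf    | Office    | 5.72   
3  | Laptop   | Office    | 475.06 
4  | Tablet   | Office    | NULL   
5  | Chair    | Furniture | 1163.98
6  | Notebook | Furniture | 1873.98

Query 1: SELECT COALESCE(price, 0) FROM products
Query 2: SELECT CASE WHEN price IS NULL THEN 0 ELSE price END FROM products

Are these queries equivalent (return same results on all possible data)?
Yes, equivalent

Both queries return: [(0,), (5.72,), (475.06,), (1163.98,), (1873.98,), (1939.0,)]

Reason: COALESCE vs CASE for NULL handling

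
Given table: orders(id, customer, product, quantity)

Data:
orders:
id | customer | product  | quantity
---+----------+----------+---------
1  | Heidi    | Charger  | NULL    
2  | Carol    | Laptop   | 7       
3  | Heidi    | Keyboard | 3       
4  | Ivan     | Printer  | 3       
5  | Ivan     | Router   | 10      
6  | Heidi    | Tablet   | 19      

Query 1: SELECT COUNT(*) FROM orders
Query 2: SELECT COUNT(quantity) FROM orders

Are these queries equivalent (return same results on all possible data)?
No, not equivalent

Query 1 returns: [(6,)]
Query 2 returns: [(5,)]

Reason: COUNT(*) includes NULLs, COUNT(column) excludes them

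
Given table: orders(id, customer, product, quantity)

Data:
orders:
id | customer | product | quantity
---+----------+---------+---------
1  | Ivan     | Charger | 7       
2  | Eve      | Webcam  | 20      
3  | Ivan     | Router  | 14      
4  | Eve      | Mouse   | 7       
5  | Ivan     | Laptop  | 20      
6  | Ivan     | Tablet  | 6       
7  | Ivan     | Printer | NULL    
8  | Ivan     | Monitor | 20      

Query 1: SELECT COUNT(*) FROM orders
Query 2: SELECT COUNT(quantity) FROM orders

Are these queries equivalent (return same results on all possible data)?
No, not equivalent

Query 1 returns: [(8,)]
Query 2 returns: [(7,)]

Reason: COUNT(*) includes NULLs, COUNT(column) excludes them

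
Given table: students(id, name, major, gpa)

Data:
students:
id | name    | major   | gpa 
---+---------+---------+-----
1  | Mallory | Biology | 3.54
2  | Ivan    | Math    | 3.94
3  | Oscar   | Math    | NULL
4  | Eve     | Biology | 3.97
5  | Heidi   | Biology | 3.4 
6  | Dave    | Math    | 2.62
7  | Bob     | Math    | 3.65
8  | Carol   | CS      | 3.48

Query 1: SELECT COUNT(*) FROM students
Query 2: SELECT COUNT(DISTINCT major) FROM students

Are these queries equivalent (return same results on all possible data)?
No, not equivalent

Query 1 returns: [(8,)]
Query 2 returns: [(3,)]

Reason: COUNT(*) counts rows, COUNT(DISTINCT major) counts unique majors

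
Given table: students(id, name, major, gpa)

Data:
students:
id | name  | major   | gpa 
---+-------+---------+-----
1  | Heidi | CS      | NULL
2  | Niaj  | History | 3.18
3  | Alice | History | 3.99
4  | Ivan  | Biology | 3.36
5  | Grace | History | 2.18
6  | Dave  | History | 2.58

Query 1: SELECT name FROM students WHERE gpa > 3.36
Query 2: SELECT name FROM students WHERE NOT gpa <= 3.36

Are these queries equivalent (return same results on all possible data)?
Yes, equivalent

Both queries return: [('Alice',)]

Reason: Both filter gpa > 3.36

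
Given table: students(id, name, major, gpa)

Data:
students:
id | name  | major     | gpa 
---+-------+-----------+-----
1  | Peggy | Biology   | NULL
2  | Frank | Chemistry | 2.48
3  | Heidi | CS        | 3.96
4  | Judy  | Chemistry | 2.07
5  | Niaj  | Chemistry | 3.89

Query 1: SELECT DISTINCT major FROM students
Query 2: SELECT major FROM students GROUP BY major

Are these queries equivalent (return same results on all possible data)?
Yes, equivalent

Both queries return: [('Biology',), ('CS',), ('Chemistry',)]

Reason: Both get unique majors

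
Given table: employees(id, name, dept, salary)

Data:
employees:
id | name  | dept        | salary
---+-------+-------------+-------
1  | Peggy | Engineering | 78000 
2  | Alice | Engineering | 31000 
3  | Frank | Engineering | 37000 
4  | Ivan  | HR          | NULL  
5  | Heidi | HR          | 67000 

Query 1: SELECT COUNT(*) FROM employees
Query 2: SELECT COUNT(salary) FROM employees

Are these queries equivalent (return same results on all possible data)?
No, not equivalent

Query 1 returns: [(5,)]
Query 2 returns: [(4,)]

Reason: COUNT(*) includes NULLs, COUNT(column) excludes them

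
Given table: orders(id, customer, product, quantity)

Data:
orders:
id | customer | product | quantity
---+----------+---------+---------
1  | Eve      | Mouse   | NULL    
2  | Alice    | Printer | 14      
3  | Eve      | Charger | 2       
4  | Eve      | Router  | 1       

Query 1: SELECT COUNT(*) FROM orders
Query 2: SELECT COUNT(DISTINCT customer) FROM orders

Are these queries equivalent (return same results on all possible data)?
No, not equivalent

Query 1 returns: [(4,)]
Query 2 returns: [(2,)]

Reason: COUNT(*) counts rows, COUNT(DISTINCT customer) counts unique customers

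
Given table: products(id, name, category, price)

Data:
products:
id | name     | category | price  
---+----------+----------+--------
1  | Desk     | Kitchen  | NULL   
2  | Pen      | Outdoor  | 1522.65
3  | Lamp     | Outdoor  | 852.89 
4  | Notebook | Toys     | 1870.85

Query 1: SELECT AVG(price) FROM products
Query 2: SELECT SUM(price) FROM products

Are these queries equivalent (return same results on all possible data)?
No, not equivalent

Query 1 returns: [(1415.4633333333334,)]
Query 2 returns: [(4246.39,)]

Reason: AVG vs SUM give different aggregate values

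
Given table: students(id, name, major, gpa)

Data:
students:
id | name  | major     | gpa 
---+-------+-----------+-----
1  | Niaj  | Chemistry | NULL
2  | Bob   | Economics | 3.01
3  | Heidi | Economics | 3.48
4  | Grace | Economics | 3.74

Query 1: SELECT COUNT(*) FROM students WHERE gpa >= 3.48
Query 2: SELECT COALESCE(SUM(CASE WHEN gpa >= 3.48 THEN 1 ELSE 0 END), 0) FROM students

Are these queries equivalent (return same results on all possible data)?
Yes, equivalent

Both queries return: [(2,)]

Reason: COUNT with WHERE vs conditional SUM (COALESCE handles empty-table NULL)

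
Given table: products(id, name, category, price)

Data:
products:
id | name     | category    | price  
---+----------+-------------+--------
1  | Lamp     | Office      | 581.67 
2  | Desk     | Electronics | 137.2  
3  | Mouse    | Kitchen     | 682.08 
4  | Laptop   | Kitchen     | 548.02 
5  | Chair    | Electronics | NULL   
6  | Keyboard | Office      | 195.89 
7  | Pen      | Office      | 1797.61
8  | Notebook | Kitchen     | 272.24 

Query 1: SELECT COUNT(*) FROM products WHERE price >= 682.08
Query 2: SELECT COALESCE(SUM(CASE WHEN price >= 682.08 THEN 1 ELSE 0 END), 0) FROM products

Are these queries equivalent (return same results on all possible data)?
Yes, equivalent

Both queries return: [(2,)]

Reason: COUNT with WHERE vs conditional SUM (COALESCE handles empty-table NULL)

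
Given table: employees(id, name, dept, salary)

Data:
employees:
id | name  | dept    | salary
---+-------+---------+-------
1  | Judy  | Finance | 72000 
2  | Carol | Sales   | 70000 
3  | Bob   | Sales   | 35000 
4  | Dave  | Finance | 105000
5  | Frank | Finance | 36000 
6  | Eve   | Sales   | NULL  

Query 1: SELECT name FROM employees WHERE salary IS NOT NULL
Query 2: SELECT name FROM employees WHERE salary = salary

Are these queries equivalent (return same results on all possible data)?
Yes, equivalent

Both queries return: [('Bob',), ('Carol',), ('Dave',), ('Frank',), ('Judy',)]

Reason: IS NOT NULL vs self-equality (both exclude NULLs)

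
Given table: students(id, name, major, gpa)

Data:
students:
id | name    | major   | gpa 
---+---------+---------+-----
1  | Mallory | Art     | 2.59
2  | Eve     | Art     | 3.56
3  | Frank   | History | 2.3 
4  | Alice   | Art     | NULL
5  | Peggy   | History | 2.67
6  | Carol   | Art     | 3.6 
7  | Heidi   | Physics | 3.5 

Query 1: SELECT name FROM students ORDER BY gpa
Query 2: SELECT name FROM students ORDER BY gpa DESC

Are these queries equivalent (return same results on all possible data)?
No, not equivalent

Query 1 returns: [('Alice',), ('Frank',), ('Mallory',), ('Peggy',), ('Heidi',), ('Eve',), ('Carol',)]
Query 2 returns: [('Carol',), ('Eve',), ('Heidi',), ('Peggy',), ('Mallory',), ('Frank',), ('Alice',)]

Reason: ASC vs DESC gives opposite ordering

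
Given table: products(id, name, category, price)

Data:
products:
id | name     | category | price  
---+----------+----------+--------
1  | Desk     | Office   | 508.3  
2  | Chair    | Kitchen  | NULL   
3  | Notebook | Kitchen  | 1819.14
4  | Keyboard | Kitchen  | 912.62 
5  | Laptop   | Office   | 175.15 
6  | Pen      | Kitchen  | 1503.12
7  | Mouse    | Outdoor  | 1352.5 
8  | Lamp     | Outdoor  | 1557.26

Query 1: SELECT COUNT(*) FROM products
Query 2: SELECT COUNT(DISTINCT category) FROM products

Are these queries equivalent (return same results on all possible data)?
No, not equivalent

Query 1 returns: [(8,)]
Query 2 returns: [(3,)]

Reason: COUNT(*) counts rows, COUNT(DISTINCT category) counts unique categorys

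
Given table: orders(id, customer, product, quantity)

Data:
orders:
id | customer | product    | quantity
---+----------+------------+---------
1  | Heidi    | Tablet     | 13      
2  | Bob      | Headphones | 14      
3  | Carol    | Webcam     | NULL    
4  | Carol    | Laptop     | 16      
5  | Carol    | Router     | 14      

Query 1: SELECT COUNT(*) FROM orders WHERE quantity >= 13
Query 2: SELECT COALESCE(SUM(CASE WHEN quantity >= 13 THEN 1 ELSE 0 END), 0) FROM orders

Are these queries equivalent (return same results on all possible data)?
Yes, equivalent

Both queries return: [(4,)]

Reason: COUNT with WHERE vs conditional SUM (COALESCE handles empty-table NULL)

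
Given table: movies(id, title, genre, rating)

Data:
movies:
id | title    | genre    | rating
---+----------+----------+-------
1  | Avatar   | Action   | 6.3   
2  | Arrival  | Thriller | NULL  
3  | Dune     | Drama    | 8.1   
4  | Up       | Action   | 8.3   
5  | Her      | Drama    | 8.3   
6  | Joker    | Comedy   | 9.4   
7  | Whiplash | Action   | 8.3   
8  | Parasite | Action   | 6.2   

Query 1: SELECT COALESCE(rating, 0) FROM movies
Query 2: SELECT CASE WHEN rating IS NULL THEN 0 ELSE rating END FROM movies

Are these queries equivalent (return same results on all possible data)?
Yes, equivalent

Both queries return: [(0,), (6.2,), (6.3,), (8.1,), (8.3,), (8.3,), (8.3,), (9.4,)]

Reason: COALESCE vs CASE for NULL handling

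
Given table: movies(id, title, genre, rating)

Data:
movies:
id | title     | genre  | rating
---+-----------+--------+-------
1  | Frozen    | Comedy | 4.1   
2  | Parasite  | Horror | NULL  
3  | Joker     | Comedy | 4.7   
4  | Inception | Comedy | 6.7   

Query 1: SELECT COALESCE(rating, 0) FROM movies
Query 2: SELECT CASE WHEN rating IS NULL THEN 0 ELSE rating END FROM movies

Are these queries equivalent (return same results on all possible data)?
Yes, equivalent

Both queries return: [(0,), (4.1,), (4.7,), (6.7,)]

Reason: COALESCE vs CASE for NULL handling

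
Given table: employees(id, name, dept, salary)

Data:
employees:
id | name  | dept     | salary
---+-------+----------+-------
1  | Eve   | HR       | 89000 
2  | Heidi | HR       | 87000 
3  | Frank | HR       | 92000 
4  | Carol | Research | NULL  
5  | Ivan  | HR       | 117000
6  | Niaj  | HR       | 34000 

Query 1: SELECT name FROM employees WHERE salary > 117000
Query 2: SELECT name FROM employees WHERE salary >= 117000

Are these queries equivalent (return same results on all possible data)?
No, not equivalent

Query 1 returns: []
Query 2 returns: [('Ivan',)]

Reason: > vs >= gives different results when salary = 117000 exists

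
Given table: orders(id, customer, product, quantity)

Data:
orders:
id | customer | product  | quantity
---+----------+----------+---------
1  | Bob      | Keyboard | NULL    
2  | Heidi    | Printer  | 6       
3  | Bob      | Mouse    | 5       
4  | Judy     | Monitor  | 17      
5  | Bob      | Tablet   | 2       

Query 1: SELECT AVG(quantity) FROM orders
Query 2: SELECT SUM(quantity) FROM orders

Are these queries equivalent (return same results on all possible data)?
No, not equivalent

Query 1 returns: [(7.5,)]
Query 2 returns: [(30,)]

Reason: AVG vs SUM give different aggregate values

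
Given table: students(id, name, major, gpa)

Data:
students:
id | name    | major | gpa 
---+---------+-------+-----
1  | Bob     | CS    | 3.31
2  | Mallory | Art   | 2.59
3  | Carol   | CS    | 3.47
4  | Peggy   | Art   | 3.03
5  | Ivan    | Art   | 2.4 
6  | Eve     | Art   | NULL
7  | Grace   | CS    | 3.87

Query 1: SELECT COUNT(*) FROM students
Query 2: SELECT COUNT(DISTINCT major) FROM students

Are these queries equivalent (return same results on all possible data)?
No, not equivalent

Query 1 returns: [(7,)]
Query 2 returns: [(2,)]

Reason: COUNT(*) counts rows, COUNT(DISTINCT major) counts unique majors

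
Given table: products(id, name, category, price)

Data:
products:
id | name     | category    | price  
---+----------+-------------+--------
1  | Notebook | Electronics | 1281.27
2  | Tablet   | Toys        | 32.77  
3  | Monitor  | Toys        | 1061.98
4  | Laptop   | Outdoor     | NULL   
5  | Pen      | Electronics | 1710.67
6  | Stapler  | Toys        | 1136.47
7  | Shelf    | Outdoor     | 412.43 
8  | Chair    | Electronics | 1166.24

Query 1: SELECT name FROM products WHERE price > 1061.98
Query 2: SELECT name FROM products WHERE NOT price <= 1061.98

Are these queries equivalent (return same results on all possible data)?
Yes, equivalent

Both queries return: [('Chair',), ('Notebook',), ('Pen',), ('Stapler',)]

Reason: Both filter price > 1061.98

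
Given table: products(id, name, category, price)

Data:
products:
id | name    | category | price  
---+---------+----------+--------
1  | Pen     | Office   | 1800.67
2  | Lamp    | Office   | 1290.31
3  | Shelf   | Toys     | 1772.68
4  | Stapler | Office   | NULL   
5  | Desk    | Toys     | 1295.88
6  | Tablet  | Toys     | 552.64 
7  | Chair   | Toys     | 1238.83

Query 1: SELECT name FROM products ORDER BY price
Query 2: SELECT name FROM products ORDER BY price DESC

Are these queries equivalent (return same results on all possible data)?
No, not equivalent

Query 1 returns: [('Stapler',), ('Tablet',), ('Chair',), ('Lamp',), ('Desk',), ('Shelf',), ('Pen',)]
Query 2 returns: [('Pen',), ('Shelf',), ('Desk',), ('Lamp',), ('Chair',), ('Tablet',), ('Stapler',)]

Reason: ASC vs DESC gives opposite ordering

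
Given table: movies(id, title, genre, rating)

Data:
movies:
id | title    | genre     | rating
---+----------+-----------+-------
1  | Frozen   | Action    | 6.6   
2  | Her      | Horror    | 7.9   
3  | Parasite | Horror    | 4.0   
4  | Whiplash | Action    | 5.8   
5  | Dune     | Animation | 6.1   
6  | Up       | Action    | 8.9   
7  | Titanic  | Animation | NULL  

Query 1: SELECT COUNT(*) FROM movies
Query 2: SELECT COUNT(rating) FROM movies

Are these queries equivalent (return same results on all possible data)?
No, not equivalent

Query 1 returns: [(7,)]
Query 2 returns: [(6,)]

Reason: COUNT(*) includes NULLs, COUNT(column) excludes them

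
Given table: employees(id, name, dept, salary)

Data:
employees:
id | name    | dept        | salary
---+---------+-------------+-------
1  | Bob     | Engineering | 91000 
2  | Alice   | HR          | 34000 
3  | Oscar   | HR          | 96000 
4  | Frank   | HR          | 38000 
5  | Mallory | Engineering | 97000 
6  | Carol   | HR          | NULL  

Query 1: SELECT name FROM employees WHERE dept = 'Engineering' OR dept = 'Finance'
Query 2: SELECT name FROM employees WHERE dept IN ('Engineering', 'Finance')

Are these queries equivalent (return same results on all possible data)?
Yes, equivalent

Both queries return: [('Bob',), ('Mallory',)]

Reason: OR vs IN are equivalent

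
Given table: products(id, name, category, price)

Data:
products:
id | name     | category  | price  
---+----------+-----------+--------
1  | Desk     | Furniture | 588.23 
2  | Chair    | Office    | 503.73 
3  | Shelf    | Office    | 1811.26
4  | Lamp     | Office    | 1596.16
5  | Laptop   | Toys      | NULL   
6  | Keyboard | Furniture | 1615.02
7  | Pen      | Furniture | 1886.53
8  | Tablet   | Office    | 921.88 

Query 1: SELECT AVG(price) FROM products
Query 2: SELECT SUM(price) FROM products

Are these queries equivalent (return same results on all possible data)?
No, not equivalent

Query 1 returns: [(1274.6871428571428,)]
Query 2 returns: [(8922.81,)]

Reason: AVG vs SUM give different aggregate values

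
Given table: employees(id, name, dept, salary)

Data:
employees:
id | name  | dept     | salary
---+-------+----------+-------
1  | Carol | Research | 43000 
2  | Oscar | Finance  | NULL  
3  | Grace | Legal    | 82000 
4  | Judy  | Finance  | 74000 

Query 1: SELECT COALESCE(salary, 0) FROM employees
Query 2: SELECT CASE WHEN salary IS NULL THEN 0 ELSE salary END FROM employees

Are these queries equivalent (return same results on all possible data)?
Yes, equivalent

Both queries return: [(0,), (43000,), (74000,), (82000,)]

Reason: COALESCE vs CASE for NULL handling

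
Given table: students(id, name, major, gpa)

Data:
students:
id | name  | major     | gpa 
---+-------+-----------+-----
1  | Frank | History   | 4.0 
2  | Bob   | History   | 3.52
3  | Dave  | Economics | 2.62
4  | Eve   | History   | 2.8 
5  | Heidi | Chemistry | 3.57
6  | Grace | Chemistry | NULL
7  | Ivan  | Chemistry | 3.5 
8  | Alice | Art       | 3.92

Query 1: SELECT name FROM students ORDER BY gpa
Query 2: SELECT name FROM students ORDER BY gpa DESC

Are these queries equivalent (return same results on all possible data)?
No, not equivalent

Query 1 returns: [('Grace',), ('Dave',), ('Eve',), ('Ivan',), ('Bob',), ('Heidi',), ('Alice',), ('Frank',)]
Query 2 returns: [('Frank',), ('Alice',), ('Heidi',), ('Bob',), ('Ivan',), ('Eve',), ('Dave',), ('Grace',)]

Reason: ASC vs DESC gives opposite ordering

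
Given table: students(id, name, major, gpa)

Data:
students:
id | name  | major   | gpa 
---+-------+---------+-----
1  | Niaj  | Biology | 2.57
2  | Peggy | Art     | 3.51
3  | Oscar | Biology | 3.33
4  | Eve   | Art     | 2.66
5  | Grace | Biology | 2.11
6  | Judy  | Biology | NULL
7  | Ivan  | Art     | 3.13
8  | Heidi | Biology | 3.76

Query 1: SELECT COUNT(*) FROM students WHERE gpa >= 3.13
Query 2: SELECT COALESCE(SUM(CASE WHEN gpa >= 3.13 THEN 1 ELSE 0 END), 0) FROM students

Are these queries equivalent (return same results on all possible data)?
Yes, equivalent

Both queries return: [(4,)]

Reason: COUNT with WHERE vs conditional SUM (COALESCE handles empty-table NULL)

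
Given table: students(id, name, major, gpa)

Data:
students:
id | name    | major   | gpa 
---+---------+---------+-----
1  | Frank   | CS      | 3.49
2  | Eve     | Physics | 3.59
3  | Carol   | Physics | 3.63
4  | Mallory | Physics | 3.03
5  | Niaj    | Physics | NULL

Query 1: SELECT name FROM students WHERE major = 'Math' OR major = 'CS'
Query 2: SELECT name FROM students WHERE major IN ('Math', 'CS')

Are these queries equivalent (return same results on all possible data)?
Yes, equivalent

Both queries return: [('Frank',)]

Reason: OR vs IN are equivalent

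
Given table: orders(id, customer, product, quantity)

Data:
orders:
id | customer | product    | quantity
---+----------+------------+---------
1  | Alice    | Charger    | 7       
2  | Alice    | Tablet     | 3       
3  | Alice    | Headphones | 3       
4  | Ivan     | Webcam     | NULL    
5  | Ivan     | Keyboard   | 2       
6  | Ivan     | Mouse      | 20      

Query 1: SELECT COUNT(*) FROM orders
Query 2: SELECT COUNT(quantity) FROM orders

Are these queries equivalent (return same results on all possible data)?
No, not equivalent

Query 1 returns: [(6,)]
Query 2 returns: [(5,)]

Reason: COUNT(*) includes NULLs, COUNT(column) excludes them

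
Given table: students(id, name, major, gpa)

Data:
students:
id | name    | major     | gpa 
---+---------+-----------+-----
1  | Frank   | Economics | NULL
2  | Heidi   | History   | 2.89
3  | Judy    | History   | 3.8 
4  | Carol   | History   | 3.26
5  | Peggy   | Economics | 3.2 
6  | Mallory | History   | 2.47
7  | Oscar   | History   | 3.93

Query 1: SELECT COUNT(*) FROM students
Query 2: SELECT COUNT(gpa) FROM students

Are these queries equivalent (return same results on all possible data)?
No, not equivalent

Query 1 returns: [(7,)]
Query 2 returns: [(6,)]

Reason: COUNT(*) includes NULLs, COUNT(column) excludes them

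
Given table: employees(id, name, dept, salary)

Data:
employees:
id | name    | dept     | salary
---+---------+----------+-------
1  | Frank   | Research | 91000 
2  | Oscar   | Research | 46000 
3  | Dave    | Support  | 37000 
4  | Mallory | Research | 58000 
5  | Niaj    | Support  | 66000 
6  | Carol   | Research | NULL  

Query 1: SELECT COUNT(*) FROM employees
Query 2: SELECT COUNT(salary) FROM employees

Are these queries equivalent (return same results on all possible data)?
No, not equivalent

Query 1 returns: [(6,)]
Query 2 returns: [(5,)]

Reason: COUNT(*) includes NULLs, COUNT(column) excludes them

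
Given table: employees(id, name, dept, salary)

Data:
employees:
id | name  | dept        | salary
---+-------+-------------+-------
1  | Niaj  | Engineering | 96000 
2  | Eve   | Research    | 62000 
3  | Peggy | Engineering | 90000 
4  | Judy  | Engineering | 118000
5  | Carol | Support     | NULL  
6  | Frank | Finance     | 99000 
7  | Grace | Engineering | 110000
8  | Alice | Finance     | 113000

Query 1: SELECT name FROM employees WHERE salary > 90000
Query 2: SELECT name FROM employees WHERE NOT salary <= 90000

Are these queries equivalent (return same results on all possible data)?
Yes, equivalent

Both queries return: [('Alice',), ('Frank',), ('Grace',), ('Judy',), ('Niaj',)]

Reason: Both filter salary > 90000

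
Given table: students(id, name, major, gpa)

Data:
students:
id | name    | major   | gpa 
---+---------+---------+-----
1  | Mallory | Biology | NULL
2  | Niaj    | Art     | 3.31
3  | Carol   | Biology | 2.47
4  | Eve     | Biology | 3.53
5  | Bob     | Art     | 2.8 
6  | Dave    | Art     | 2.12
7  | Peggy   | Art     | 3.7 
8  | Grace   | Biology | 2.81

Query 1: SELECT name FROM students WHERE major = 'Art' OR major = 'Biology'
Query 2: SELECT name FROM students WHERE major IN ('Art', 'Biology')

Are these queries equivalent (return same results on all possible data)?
Yes, equivalent

Both queries return: [('Bob',), ('Carol',), ('Dave',), ('Eve',), ('Grace',), ('Mallory',), ('Niaj',), ('Peggy',)]

Reason: OR vs IN are equivalent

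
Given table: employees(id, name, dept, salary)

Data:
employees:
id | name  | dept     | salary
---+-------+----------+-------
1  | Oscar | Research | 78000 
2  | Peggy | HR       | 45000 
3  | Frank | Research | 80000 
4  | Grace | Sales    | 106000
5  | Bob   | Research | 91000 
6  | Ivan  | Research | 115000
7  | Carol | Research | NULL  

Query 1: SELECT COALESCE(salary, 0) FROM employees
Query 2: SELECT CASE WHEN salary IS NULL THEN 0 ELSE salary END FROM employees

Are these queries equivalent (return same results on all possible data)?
Yes, equivalent

Both queries return: [(0,), (45000,), (78000,), (80000,), (91000,), (106000,), (115000,)]

Reason: COALESCE vs CASE for NULL handling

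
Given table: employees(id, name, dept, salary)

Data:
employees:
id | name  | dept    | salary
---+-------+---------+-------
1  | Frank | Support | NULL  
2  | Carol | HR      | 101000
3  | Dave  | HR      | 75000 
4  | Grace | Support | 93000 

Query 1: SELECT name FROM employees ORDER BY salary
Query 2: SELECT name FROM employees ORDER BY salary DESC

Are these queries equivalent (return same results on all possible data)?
No, not equivalent

Query 1 returns: [('Frank',), ('Dave',), ('Grace',), ('Carol',)]
Query 2 returns: [('Carol',), ('Grace',), ('Dave',), ('Frank',)]

Reason: ASC vs DESC gives opposite ordering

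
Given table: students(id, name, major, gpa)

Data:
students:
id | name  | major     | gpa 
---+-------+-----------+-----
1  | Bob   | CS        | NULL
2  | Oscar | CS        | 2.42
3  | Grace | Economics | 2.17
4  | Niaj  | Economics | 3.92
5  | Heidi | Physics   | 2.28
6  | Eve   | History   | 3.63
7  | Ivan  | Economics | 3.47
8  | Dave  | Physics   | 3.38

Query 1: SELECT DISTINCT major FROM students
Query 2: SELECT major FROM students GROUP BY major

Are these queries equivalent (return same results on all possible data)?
Yes, equivalent

Both queries return: [('CS',), ('Economics',), ('History',), ('Physics',)]

Reason: Both get unique majors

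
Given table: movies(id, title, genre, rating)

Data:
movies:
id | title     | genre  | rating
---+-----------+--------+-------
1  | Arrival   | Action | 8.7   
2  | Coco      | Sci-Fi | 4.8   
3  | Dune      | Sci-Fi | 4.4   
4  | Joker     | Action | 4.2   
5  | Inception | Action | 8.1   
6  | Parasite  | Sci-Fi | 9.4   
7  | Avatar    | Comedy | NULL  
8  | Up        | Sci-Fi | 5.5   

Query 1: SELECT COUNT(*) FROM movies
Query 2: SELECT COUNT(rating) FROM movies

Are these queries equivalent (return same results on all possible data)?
No, not equivalent

Query 1 returns: [(8,)]
Query 2 returns: [(7,)]

Reason: COUNT(*) includes NULLs, COUNT(column) excludes them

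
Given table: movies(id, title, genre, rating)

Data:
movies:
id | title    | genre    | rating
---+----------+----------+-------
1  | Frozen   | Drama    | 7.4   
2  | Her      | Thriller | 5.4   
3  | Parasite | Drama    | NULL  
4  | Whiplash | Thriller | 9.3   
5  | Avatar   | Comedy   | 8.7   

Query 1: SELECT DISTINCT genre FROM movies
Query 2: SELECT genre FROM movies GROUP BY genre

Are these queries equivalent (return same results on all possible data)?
Yes, equivalent

Both queries return: [('Comedy',), ('Drama',), ('Thriller',)]

Reason: Both get unique genres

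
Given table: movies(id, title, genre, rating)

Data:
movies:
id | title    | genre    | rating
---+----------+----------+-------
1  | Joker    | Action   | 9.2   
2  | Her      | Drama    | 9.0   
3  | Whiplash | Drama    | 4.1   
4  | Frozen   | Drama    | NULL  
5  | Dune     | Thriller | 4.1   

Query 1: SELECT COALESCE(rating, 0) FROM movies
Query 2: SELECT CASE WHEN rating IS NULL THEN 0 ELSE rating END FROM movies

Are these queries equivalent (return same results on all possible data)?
Yes, equivalent

Both queries return: [(0,), (4.1,), (4.1,), (9.0,), (9.2,)]

Reason: COALESCE vs CASE for NULL handling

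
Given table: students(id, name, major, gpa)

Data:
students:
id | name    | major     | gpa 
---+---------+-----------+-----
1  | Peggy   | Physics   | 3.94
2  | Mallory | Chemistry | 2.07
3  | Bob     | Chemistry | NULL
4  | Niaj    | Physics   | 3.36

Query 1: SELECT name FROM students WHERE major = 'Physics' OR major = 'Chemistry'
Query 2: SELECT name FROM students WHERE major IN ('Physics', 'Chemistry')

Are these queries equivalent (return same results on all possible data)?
Yes, equivalent

Both queries return: [('Bob',), ('Mallory',), ('Niaj',), ('Peggy',)]

Reason: OR vs IN are equivalent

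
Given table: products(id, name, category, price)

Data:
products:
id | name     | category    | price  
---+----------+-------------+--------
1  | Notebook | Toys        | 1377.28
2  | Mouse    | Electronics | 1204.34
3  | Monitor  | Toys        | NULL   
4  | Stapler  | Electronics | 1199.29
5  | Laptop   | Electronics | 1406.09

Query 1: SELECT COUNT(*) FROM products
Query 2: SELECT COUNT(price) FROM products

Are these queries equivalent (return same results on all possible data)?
No, not equivalent

Query 1 returns: [(5,)]
Query 2 returns: [(4,)]

Reason: COUNT(*) includes NULLs, COUNT(column) excludes them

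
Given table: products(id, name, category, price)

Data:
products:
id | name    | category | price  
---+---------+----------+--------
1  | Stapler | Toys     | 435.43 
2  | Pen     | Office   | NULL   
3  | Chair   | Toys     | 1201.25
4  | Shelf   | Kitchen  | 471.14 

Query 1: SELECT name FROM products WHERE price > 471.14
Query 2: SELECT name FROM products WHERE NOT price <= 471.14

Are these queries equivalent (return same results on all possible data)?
Yes, equivalent

Both queries return: [('Chair',)]

Reason: Both filter price > 471.14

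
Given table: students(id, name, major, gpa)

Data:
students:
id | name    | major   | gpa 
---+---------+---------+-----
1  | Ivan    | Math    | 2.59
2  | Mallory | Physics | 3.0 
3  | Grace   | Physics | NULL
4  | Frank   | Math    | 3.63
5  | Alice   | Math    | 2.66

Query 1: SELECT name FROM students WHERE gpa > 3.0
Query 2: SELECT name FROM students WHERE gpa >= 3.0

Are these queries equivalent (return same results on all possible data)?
No, not equivalent

Query 1 returns: [('Frank',)]
Query 2 returns: [('Mallory',), ('Frank',)]

Reason: > vs >= gives different results when gpa = 3.0 exists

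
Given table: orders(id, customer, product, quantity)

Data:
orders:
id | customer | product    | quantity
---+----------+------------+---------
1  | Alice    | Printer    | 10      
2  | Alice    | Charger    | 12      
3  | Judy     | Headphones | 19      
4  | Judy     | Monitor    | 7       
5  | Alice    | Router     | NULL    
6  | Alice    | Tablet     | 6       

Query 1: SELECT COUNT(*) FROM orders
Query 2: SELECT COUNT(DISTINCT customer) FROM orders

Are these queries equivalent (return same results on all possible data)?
No, not equivalent

Query 1 returns: [(6,)]
Query 2 returns: [(2,)]

Reason: COUNT(*) counts rows, COUNT(DISTINCT customer) counts unique customers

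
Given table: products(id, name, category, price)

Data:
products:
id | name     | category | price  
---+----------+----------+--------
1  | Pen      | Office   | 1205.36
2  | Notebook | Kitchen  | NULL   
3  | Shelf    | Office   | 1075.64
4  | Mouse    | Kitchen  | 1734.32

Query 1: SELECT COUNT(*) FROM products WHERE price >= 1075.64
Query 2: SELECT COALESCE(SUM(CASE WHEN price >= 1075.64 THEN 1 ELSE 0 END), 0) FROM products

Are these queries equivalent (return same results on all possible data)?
Yes, equivalent

Both queries return: [(3,)]

Reason: COUNT with WHERE vs conditional SUM (COALESCE handles empty-table NULL)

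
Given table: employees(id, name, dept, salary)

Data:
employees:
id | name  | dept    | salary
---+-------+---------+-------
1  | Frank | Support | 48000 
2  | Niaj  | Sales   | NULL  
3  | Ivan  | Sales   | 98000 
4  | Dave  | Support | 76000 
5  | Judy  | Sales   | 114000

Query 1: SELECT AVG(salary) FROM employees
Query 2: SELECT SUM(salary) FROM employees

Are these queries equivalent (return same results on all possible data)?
No, not equivalent

Query 1 returns: [(84000.0,)]
Query 2 returns: [(336000,)]

Reason: AVG vs SUM give different aggregate values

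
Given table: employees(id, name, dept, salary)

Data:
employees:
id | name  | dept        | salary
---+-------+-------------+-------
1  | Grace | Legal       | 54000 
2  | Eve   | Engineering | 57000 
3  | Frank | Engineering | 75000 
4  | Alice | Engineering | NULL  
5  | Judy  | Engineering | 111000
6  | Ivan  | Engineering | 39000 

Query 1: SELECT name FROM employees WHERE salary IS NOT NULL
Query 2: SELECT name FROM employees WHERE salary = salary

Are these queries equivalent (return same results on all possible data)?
Yes, equivalent

Both queries return: [('Eve',), ('Frank',), ('Grace',), ('Ivan',), ('Judy',)]

Reason: IS NOT NULL vs self-equality (both exclude NULLs)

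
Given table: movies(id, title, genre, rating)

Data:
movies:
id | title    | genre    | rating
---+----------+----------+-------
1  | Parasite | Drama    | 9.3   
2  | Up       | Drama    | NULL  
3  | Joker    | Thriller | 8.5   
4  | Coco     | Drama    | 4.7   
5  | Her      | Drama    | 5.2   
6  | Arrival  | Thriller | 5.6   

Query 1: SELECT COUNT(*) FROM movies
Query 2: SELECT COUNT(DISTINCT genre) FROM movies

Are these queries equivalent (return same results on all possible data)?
No, not equivalent

Query 1 returns: [(6,)]
Query 2 returns: [(2,)]

Reason: COUNT(*) counts rows, COUNT(DISTINCT genre) counts unique genres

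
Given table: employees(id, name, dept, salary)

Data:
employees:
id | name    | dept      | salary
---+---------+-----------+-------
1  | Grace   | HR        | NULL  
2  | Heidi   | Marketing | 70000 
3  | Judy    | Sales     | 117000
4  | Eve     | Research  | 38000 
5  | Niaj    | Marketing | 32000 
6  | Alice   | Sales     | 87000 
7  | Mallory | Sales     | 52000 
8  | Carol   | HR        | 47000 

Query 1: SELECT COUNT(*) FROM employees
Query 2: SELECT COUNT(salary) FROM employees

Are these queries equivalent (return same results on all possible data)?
No, not equivalent

Query 1 returns: [(8,)]
Query 2 returns: [(7,)]

Reason: COUNT(*) includes NULLs, COUNT(column) excludes them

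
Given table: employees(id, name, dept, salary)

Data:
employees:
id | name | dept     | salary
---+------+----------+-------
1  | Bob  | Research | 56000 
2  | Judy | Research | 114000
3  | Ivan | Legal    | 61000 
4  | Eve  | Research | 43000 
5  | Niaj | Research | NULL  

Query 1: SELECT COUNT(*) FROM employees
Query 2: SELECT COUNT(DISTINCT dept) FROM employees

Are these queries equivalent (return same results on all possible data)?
No, not equivalent

Query 1 returns: [(5,)]
Query 2 returns: [(2,)]

Reason: COUNT(*) counts rows, COUNT(DISTINCT dept) counts unique depts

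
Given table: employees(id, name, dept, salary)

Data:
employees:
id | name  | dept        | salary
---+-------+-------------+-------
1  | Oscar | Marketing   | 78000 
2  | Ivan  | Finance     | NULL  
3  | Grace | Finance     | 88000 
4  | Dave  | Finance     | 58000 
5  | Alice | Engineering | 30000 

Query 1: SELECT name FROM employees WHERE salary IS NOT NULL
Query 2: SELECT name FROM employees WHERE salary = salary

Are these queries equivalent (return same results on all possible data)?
Yes, equivalent

Both queries return: [('Alice',), ('Dave',), ('Grace',), ('Oscar',)]

Reason: IS NOT NULL vs self-equality (both exclude NULLs)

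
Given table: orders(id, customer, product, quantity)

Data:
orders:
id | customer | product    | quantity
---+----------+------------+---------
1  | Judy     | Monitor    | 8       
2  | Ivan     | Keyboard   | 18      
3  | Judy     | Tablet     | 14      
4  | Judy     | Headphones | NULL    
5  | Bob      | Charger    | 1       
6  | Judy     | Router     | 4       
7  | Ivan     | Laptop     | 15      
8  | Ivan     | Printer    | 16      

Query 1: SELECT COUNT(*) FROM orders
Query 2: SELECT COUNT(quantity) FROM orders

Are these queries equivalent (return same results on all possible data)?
No, not equivalent

Query 1 returns: [(8,)]
Query 2 returns: [(7,)]

Reason: COUNT(*) includes NULLs, COUNT(column) excludes them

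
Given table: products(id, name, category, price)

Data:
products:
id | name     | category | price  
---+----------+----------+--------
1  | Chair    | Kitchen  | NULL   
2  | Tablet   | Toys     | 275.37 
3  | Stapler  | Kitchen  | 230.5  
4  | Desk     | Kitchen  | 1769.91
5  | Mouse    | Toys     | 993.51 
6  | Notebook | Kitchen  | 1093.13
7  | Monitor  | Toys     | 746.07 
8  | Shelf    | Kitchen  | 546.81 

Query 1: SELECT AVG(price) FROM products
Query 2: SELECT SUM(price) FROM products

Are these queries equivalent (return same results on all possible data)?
No, not equivalent

Query 1 returns: [(807.9,)]
Query 2 returns: [(5655.3,)]

Reason: AVG vs SUM give different aggregate values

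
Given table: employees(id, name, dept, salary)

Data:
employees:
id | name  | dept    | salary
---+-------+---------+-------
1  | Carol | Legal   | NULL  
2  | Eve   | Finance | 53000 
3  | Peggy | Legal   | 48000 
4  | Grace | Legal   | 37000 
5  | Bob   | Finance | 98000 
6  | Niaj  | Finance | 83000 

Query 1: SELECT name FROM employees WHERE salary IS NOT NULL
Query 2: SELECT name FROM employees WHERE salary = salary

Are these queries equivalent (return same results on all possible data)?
Yes, equivalent

Both queries return: [('Bob',), ('Eve',), ('Grace',), ('Niaj',), ('Peggy',)]

Reason: IS NOT NULL vs self-equality (both exclude NULLs)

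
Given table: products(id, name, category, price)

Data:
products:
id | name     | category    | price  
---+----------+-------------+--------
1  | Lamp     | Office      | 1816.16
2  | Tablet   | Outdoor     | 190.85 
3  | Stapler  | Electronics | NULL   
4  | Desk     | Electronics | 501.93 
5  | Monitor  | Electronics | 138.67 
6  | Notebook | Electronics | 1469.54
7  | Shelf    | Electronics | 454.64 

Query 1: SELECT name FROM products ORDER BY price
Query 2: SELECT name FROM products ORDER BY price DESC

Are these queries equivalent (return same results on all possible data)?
No, not equivalent

Query 1 returns: [('Stapler',), ('Monitor',), ('Tablet',), ('Shelf',), ('Desk',), ('Notebook',), ('Lamp',)]
Query 2 returns: [('Lamp',), ('Notebook',), ('Desk',), ('Shelf',), ('Tablet',), ('Monitor',), ('Stapler',)]

Reason: ASC vs DESC gives opposite ordering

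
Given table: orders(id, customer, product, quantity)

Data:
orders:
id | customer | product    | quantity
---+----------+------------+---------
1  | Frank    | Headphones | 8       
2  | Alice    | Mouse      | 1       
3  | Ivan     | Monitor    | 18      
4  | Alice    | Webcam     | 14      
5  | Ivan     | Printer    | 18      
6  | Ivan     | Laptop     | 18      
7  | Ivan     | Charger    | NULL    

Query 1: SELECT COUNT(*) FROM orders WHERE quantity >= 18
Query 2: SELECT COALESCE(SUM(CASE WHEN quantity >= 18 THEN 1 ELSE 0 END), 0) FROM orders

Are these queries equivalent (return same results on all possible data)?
Yes, equivalent

Both queries return: [(3,)]

Reason: COUNT with WHERE vs conditional SUM (COALESCE handles empty-table NULL)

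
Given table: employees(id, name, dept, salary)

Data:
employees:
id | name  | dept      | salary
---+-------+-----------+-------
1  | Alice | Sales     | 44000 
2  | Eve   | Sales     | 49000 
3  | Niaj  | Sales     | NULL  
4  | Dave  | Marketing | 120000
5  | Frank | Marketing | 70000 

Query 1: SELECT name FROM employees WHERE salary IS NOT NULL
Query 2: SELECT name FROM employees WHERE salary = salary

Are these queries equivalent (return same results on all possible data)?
Yes, equivalent

Both queries return: [('Alice',), ('Dave',), ('Eve',), ('Frank',)]

Reason: IS NOT NULL vs self-equality (both exclude NULLs)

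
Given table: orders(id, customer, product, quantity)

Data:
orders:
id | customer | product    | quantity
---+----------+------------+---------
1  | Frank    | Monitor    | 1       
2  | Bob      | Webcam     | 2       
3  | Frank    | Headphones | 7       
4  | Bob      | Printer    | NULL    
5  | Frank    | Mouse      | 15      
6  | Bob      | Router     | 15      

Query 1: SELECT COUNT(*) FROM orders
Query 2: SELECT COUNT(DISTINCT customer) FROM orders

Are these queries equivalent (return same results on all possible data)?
No, not equivalent

Query 1 returns: [(6,)]
Query 2 returns: [(2,)]

Reason: COUNT(*) counts rows, COUNT(DISTINCT customer) counts unique customers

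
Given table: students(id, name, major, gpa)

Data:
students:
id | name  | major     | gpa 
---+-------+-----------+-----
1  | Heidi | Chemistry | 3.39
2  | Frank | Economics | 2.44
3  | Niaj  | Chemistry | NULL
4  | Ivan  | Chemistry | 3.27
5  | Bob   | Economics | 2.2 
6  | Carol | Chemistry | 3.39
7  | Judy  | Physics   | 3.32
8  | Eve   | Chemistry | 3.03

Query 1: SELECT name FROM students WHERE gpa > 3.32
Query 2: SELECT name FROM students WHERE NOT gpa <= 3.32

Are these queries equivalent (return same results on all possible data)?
Yes, equivalent

Both queries return: [('Carol',), ('Heidi',)]

Reason: Both filter gpa > 3.32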